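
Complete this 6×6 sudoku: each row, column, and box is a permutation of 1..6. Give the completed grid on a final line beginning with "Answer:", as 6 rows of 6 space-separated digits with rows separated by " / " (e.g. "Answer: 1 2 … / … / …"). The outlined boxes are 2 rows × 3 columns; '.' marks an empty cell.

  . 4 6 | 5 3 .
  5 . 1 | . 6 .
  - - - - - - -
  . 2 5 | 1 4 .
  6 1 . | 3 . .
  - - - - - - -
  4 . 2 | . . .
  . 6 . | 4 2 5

Step 1. [r5c6∈{1,3,6}] 3 has one home in col 6: r5c6, so r5c6=3.
Step 2. [r4c6∈{2}] r4c6 has the single candidate 2. So r4c6=2.
Step 3. [r3c1∈{3}] r3c1's peers cover all but 3. So r3c1=3.
Step 4. [r6c3∈{3}] r6c3 has the single candidate 3. So r6c3=3.
Step 5. [r6c1∈{1}] only 1 remains possible at r6c1 ⇒ r6c1=1.
Step 6. [r1c6∈{1}] r1c6's peers cover all but 1, so r1c6=1.
Step 7. [r3c6∈{6}] nothing but 6 survives at r3c6, so r3c6=6.
Step 8. [r5c2∈{5}] r5c2's peers cover all but 5 ⇒ r5c2=5.
Step 9. [r5c4∈{6}] only 6 remains possible at r5c4, so r5c4=6.
Step 10. [r4c5∈{5}] r4c5 is down to just 5, so r4c5=5.
Step 11. [r4c3∈{4}] r4c3 is down to just 4. So r4c3=4.
Step 12. [r2c2∈{3}] nothing but 3 survives at r2c2. So r2c2=3.
Step 13. [r2c6∈{4}] only 4 remains possible at r2c6 ⇒ r2c6=4.
Step 14. [r5c5∈{1}] r5c5 has the single candidate 1. So r5c5=1.
Step 15. [r1c1∈{2}] only 2 remains possible at r1c1, so r1c1=2.
Step 16. [r2c4∈{2}] nothing but 2 survives at r2c4 ⇒ r2c4=2.

Answer: 2 4 6 5 3 1 / 5 3 1 2 6 4 / 3 2 5 1 4 6 / 6 1 4 3 5 2 / 4 5 2 6 1 3 / 1 6 3 4 2 5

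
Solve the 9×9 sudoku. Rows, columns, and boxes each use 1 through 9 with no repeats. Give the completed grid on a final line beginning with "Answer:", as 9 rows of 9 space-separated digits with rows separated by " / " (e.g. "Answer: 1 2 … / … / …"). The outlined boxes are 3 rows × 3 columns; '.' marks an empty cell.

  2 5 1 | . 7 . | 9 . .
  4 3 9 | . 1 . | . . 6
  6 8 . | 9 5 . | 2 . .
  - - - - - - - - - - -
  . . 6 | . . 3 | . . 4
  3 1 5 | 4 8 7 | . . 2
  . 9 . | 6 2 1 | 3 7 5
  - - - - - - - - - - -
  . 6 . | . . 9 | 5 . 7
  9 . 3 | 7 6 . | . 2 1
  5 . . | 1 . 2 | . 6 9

Step 1. [r2c6∈{8}] only 8 remains possible at r2c6 ⇒ r2c6=8.
Step 2. [r7c8∈{3,4,8}] 3 has one home in box 9: r7c8. So r7c8=3.
Step 3. [r8c2∈{4}] r8c2 has the single candidate 4. So r8c2=4.
Step 4. [r6c1∈{8}] only 8 remains possible at r6c1. So r6c1=8.
Step 5. [r9c2∈{7}] nothing but 7 survives at r9c2. So r9c2=7.
Step 6. [r1c9∈{3,8}] in col 9, 8 fits only at r1c9, so r1c9=8.
Step 7. [r4c8∈{1,8,9}] r4c8 is the only open cell in col 8 admitting 8. So r4c8=8.
Step 8. [r9c7∈{4,8}] 4 has one home in col 7: r9c7 ⇒ r9c7=4.
Step 9. [r1c8∈{4}] r1c8's peers cover all but 4. So r1c8=4.
Step 10. [r7c4∈{8}] r7c4's peers cover all but 8, so r7c4=8.
Step 11. [r9c3∈{8}] nothing but 8 survives at r9c3, so r9c3=8.
Step 12. [r3c8∈{1}] r3c8's peers cover all but 1. So r3c8=1.
Step 13. [r4c7∈{1}] nothing but 1 survives at r4c7 ⇒ r4c7=1.
Step 14. [r5c7∈{6}] only 6 remains possible at r5c7 ⇒ r5c7=6.
Step 15. [r8c7∈{8}] r8c7 has the single candidate 8. So r8c7=8.
Step 16. [r8c6∈{5}] nothing but 5 survives at r8c6. So r8c6=5.
Step 17. [r4c4∈{5}] nothing but 5 survives at r4c4, so r4c4=5.
Step 18. [r2c4∈{2}] only 2 remains possible at r2c4 ⇒ r2c4=2.
Step 19. [r1c6∈{6}] r1c6's peers cover all but 6 ⇒ r1c6=6.
Step 20. [r1c4∈{3}] r1c4 is down to just 3 ⇒ r1c4=3.
Step 21. [r3c6∈{4}] r3c6 has the single candidate 4. So r3c6=4.
Step 22. [r7c3∈{2}] nothing but 2 survives at r7c3 ⇒ r7c3=2.
Step 23. [r3c3∈{7}] only 7 remains possible at r3c3, so r3c3=7.
Step 24. [r3c9∈{3}] only 3 remains possible at r3c9, so r3c9=3.
Step 25. [r2c7∈{7}] r2c7 has the single candidate 7, so r2c7=7.
Step 26. [r2c8∈{5}] r2c8 has the single candidate 5, so r2c8=5.
Step 27. [r5c8∈{9}] r5c8 has the single candidate 9. So r5c8=9.
Step 28. [r7c1∈{1}] r7c1's peers cover all but 1, so r7c1=1.
Step 29. [r4c2∈{2}] r4c2 has the single candidate 2 ⇒ r4c2=2.
Step 30. [r9c5∈{3}] nothing but 3 survives at r9c5. So r9c5=3.
Step 31. [r7c5∈{4}] r7c5 has the single candidate 4 ⇒ r7c5=4.
Step 32. [r6c3∈{4}] r6c3 has the single candidate 4, so r6c3=4.
Step 33. [r4c1∈{7}] r4c1 has the single candidate 7 ⇒ r4c1=7.
Step 34. [r4c5∈{9}] nothing but 9 survives at r4c5. So r4c5=9.

Answer: 2 5 1 3 7 6 9 4 8 / 4 3 9 2 1 8 7 5 6 / 6 8 7 9 5 4 2 1 3 / 7 2 6 5 9 3 1 8 4 / 3 1 5 4 8 7 6 9 2 / 8 9 4 6 2 1 3 7 5 / 1 6 2 8 4 9 5 3 7 / 9 4 3 7 6 5 8 2 1 / 5 7 8 1 3 2 4 6 9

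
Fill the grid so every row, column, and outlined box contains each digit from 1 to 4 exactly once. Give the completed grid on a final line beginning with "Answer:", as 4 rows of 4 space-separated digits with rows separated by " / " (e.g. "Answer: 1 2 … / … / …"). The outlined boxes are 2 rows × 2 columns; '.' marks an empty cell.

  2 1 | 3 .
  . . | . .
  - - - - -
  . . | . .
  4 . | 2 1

Step 1. [r3c4∈{3,4}] r3c4 is the only open cell in col 4 admitting 3, so r3c4=3.
Step 2. [r2c2∈{3,4}] col 2 places 4 nowhere but r2c2. So r2c2=4.
Step 3. [r3c3∈{4}] r3c3 is down to just 4 ⇒ r3c3=4.
Step 4. [r2c4∈{2}] nothing but 2 survives at r2c4. So r2c4=2.
Step 5. [r2c1∈{3}] nothing but 3 survives at r2c1, so r2c1=3.
Step 6. [r3c1∈{1}] only 1 remains possible at r3c1, so r3c1=1.
Step 7. [r4c2∈{3}] only 3 remains possible at r4c2. So r4c2=3.
Step 8. [r3c2∈{2}] r3c2's peers cover all but 2, so r3c2=2.
Step 9. [r2c3∈{1}] nothing but 1 survives at r2c3, so r2c3=1.
Step 10. [r1c4∈{4}] r1c4 is down to just 4 ⇒ r1c4=4.

Answer: 2 1 3 4 / 3 4 1 2 / 1 2 4 3 / 4 3 2 1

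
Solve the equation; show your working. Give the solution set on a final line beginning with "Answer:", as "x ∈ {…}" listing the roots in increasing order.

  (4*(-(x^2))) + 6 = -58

Step 1. [(4*(-(x^2))) + 6 = -58] the outer +6 inverts by subtracting 6, so sub: 4*(-(x^2)) = -64.
Step 2. [4*(-(x^2)) = -64] leading coefficient 4: divide by 4. So div: -(x^2) = -16.
Step 3. [-(x^2) = -16] flip signs both sides, so neg: x^2 = 16.
Step 4. [x^2 = 16] √ both sides: 16 ≥ 0 gives two branches, so sqrt: x = 4 or -4.

Answer: x ∈ {-4, 4}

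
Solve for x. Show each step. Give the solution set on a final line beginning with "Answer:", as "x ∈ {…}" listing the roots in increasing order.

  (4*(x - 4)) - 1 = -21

Step 1. [(4*(x - 4)) - 1 = -21] -1 is outermost — add 1 both sides. So sub: 4*(x - 4) = -20.
Step 2. [4*(x - 4) = -20] 4 out front; divide by 4. So div: x - 4 = -5.
Step 3. [x - 4 = -5] the outer -4 inverts by adding 4 ⇒ sub: x = -1.

Answer: x ∈ {-1}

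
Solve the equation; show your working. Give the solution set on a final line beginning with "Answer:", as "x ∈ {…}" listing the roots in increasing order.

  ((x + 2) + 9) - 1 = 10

Step 1. [((x + 2) + 9) - 1 = 10] the outer -1 inverts by adding 1. So sub: (x + 2) + 9 = 11.
Step 2. [(x + 2) + 9 = 11] peel the +9: subtract 9 from each side. So sub: x + 2 = 2.
Step 3. [x + 2 = 2] +2 is outermost — subtract 2 both sides. So sub: x = 0.

Answer: x ∈ {0}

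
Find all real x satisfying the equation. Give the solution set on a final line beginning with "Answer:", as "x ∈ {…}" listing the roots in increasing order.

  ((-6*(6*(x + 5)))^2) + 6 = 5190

Step 1. [((-6*(6*(x + 5)))^2) + 6 = 5190] +6 is outermost — subtract 6 both sides ⇒ sub: (-6*(6*(x + 5)))^2 = 5184.
Step 2. [(-6*(6*(x + 5)))^2 = 5184] LHS squared, RHS 5184 ≥ 0: apply √ (±) ⇒ sqrt: -6*(6*(x + 5)) = 72 or -72.
Step 3. [-6*(6*(x + 5)) = 72 or -72] leading coefficient -6: divide by -6 ⇒ div: 6*(x + 5) = -12 or 12.
Step 4. [6*(x + 5) = -12 or 12] leading coefficient 6: divide by 6 ⇒ div: x + 5 = -2 or 2.
Step 5. [x + 5 = -2 or 2] subtract 5: x sits inside (… + 5) ⇒ sub: x = -7 or -3.

Answer: x ∈ {-7, -3}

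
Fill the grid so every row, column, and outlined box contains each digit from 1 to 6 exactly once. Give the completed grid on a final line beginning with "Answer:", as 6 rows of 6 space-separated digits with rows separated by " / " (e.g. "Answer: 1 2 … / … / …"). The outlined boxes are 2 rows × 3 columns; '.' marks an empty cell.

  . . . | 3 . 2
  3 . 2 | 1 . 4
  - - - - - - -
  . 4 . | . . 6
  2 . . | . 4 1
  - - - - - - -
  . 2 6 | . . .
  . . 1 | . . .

Step 1. [r4c4∈{5}] nothing but 5 survives at r4c4, so r4c4=5.
Step 2. [r1c1∈{1,4,5,6}] col 1 places 6 nowhere but r1c1. So r1c1=6.
Step 3. [r1c5∈{5}] r1c5's peers cover all but 5, so r1c5=5.
Step 4. [r6c2∈{3,5}] across box 5, 3 lands solely at r6c2 ⇒ r6c2=3.
Step 5. [r6c4∈{2,4,6}] 6 has one home in col 4: r6c4. So r6c4=6.
Step 6. [r3c5∈{2,3}] box 4 places 3 nowhere but r3c5, so r3c5=3.
Step 7. [r6c6∈{5}] nothing but 5 survives at r6c6. So r6c6=5.
Step 8. [r5c1∈{4,5}] in row 5, 5 fits only at r5c1, so r5c1=5.
Step 9. [r1c2∈{1}] nothing but 1 survives at r1c2, so r1c2=1.
Step 10. [r6c1∈{4}] r6c1's peers cover all but 4. So r6c1=4.
Step 11. [r4c3∈{3}] nothing but 3 survives at r4c3. So r4c3=3.
Step 12. [r5c6∈{3}] r5c6 has the single candidate 3 ⇒ r5c6=3.
Step 13. [r1c3∈{4}] r1c3 has the single candidate 4. So r1c3=4.
Step 14. [r5c5∈{1}] nothing but 1 survives at r5c5 ⇒ r5c5=1.
Step 15. [r3c1∈{1}] r3c1 has the single candidate 1, so r3c1=1.
Step 16. [r6c5∈{2}] r6c5's peers cover all but 2 ⇒ r6c5=2.
Step 17. [r2c2∈{5}] r2c2 has the single candidate 5, so r2c2=5.
Step 18. [r5c4∈{4}] only 4 remains possible at r5c4 ⇒ r5c4=4.
Step 19. [r2c5∈{6}] only 6 remains possible at r2c5, so r2c5=6.
Step 20. [r3c3∈{5}] r3c3 is down to just 5 ⇒ r3c3=5.
Step 21. [r3c4∈{2}] r3c4's peers cover all but 2. So r3c4=2.
Step 22. [r4c2∈{6}] r4c2's peers cover all but 6. So r4c2=6.

Answer: 6 1 4 3 5 2 / 3 5 2 1 6 4 / 1 4 5 2 3 6 / 2 6 3 5 4 1 / 5 2 6 4 1 3 / 4 3 1 6 2 5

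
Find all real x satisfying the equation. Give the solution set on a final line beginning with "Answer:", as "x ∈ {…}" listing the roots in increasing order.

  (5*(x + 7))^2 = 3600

Step 1. [(5*(x + 7))^2 = 3600] 3600 ≥ 0, LHS is (·)² — take ±√, so sqrt: 5*(x + 7) = 60 or -60.
Step 2. [5*(x + 7) = 60 or -60] divide by the outer 5. So div: x + 7 = 12 or -12.
Step 3. [x + 7 = 12 or -12] 7 comes off first (subtract 7). So sub: x = 5 or -19.

Answer: x ∈ {-19, 5}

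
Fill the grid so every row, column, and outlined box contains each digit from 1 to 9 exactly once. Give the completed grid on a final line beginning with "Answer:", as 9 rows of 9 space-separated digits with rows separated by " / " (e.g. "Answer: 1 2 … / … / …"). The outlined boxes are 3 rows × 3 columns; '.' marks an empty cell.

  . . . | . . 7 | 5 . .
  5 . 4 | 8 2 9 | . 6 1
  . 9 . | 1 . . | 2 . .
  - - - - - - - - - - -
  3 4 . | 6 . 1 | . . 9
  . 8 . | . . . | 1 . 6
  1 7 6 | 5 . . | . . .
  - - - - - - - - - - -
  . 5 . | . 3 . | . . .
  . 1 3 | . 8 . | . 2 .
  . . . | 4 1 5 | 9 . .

Step 1. [r4c3∈{2,5}] r4c3 is the only open cell in row 4 admitting 2 ⇒ r4c3=2.
Step 2. [r2c7∈{3,7}] 7 has one home in row 2: r2c7. So r2c7=7.
Step 3. [r6c6∈{2,3,4,8}] 8 has one home in col 6: r6c6. So r6c6=8.
Step 4. [r1c4∈{3}] only 3 remains possible at r1c4, so r1c4=3.
Step 5. [r5c1∈{9}] r5c1 is down to just 9 ⇒ r5c1=9.
Step 6. [r8c6∈{6}] r8c6's peers cover all but 6. So r8c6=6.
Step 7. [r8c7∈{4}] only 4 remains possible at r8c7. So r8c7=4.
Step 8. [r8c1∈{7}] r8c1 is down to just 7, so r8c1=7.
Step 9. [r9c3∈{8}] only 8 remains possible at r9c3. So r9c3=8.
Step 10. [r7c4∈{2,7,9}] in box 8, 7 fits only at r7c4 ⇒ r7c4=7.
Step 11. [r3c6∈{4}] r3c6's peers cover all but 4. So r3c6=4.
Step 12. [r7c9∈{8}] nothing but 8 survives at r7c9 ⇒ r7c9=8.
Step 13. [r3c9∈{3}] nothing but 3 survives at r3c9 ⇒ r3c9=3.
Step 14. [r9c8∈{3,7}] 3 has one home in row 9: r9c8 ⇒ r9c8=3.
Step 15. [r6c8∈{4}] nothing but 4 survives at r6c8, so r6c8=4.
Step 16. [r4c8∈{5,7,8}] row 4 places 5 nowhere but r4c8, so r4c8=5.
Step 17. [r1c5∈{6}] r1c5 is down to just 6. So r1c5=6.
Step 18. [r3c1∈{6,8}] row 3 places 6 nowhere but r3c1, so r3c1=6.
Step 19. [r9c1∈{2}] only 2 remains possible at r9c1 ⇒ r9c1=2.
Step 20. [r3c8∈{8}] nothing but 8 survives at r3c8, so r3c8=8.
Step 21. [r7c6∈{2}] r7c6's peers cover all but 2. So r7c6=2.
Step 22. [r5c8∈{7}] nothing but 7 survives at r5c8, so r5c8=7.
Step 23. [r1c2∈{2}] r1c2's peers cover all but 2 ⇒ r1c2=2.
Step 24. [r5c3∈{5}] r5c3's peers cover all but 5, so r5c3=5.
Step 25. [r9c2∈{6}] nothing but 6 survives at r9c2 ⇒ r9c2=6.
Step 26. [r5c4∈{2}] only 2 remains possible at r5c4 ⇒ r5c4=2.
Step 27. [r7c1∈{4}] nothing but 4 survives at r7c1, so r7c1=4.
Step 28. [r7c3∈{9}] r7c3 is down to just 9, so r7c3=9.
Step 29. [r7c8∈{1}] r7c8's peers cover all but 1 ⇒ r7c8=1.
Step 30. [r8c9∈{5}] r8c9 is down to just 5. So r8c9=5.
Step 31. [r2c2∈{3}] r2c2 has the single candidate 3, so r2c2=3.
Step 32. [r8c4∈{9}] r8c4 has the single candidate 9 ⇒ r8c4=9.
Step 33. [r3c3∈{7}] only 7 remains possible at r3c3, so r3c3=7.
Step 34. [r5c5∈{4}] nothing but 4 survives at r5c5, so r5c5=4.
Step 35. [r4c5∈{7}] nothing but 7 survives at r4c5. So r4c5=7.
Step 36. [r1c1∈{8}] nothing but 8 survives at r1c1. So r1c1=8.
Step 37. [r4c7∈{8}] nothing but 8 survives at r4c7 ⇒ r4c7=8.
Step 38. [r1c3∈{1}] r1c3 is down to just 1 ⇒ r1c3=1.
Step 39. [r1c9∈{4}] r1c9 is down to just 4 ⇒ r1c9=4.
Step 40. [r3c5∈{5}] r3c5 is down to just 5, so r3c5=5.
Step 41. [r1c8∈{9}] r1c8 has the single candidate 9 ⇒ r1c8=9.
Step 42. [r6c9∈{2}] only 2 remains possible at r6c9, so r6c9=2.
Step 43. [r6c7∈{3}] r6c7 has the single candidate 3, so r6c7=3.
Step 44. [r5c6∈{3}] r5c6's peers cover all but 3, so r5c6=3.
Step 45. [r6c5∈{9}] r6c5's peers cover all but 9, so r6c5=9.
Step 46. [r7c7∈{6}] r7c7's peers cover all but 6, so r7c7=6.
Step 47. [r9c9∈{7}] r9c9 is down to just 7. So r9c9=7.

Answer: 8 2 1 3 6 7 5 9 4 / 5 3 4 8 2 9 7 6 1 / 6 9 7 1 5 4 2 8 3 / 3 4 2 6 7 1 8 5 9 / 9 8 5 2 4 3 1 7 6 / 1 7 6 5 9 8 3 4 2 / 4 5 9 7 3 2 6 1 8 / 7 1 3 9 8 6 4 2 5 / 2 6 8 4 1 5 9 3 7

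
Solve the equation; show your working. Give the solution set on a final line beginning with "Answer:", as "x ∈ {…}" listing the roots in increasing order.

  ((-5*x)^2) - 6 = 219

Step 1. [((-5*x)^2) - 6 = 219] the outer -6 inverts by adding 6. So sub: (-5*x)^2 = 225.
Step 2. [(-5*x)^2 = 225] √ both sides: 225 ≥ 0 gives two branches, so sqrt: -5*x = 15 or -15.
Step 3. [-5*x = 15 or -15] -5 out front; divide by -5 ⇒ div: x = -3 or 3.

Answer: x ∈ {-3, 3}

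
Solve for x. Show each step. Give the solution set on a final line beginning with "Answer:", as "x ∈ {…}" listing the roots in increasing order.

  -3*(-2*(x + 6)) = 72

Step 1. [-3*(-2*(x + 6)) = 72] -3 out front; divide by -3. So div: -2*(x + 6) = -24.
Step 2. [-2*(x + 6) = -24] -2 out front; divide by -2, so div: x + 6 = 12.
Step 3. [x + 6 = 12] subtract 6: x sits inside (… + 6) ⇒ sub: x = 6.

Answer: x ∈ {6}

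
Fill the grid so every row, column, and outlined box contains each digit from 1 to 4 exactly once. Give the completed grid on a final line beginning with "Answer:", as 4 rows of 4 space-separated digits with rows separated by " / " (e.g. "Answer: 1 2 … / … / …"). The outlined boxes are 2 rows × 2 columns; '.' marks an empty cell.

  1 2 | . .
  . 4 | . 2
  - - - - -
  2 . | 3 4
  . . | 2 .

Step 1. [r4c2∈{1,3}] 3 has one home in col 2: r4c2. So r4c2=3.
Step 2. [r2c3∈{1}] nothing but 1 survives at r2c3. So r2c3=1.
Step 3. [r1c3∈{4}] r1c3 is down to just 4. So r1c3=4.
Step 4. [r2c1∈{3}] r2c1 is down to just 3 ⇒ r2c1=3.
Step 5. [r3c2∈{1}] r3c2 has the single candidate 1. So r3c2=1.
Step 6. [r4c4∈{1}] r4c4 has the single candidate 1. So r4c4=1.
Step 7. [r4c1∈{4}] r4c1's peers cover all but 4, so r4c1=4.
Step 8. [r1c4∈{3}] r1c4 is down to just 3. So r1c4=3.

Answer: 1 2 4 3 / 3 4 1 2 / 2 1 3 4 / 4 3 2 1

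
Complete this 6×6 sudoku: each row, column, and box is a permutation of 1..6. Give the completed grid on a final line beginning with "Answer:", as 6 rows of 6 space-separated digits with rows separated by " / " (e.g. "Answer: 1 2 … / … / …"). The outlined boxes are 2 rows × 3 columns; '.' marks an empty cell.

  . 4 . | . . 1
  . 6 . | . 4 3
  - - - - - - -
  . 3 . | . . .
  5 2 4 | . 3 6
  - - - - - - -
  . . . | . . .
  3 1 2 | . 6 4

Step 1. [r6c4∈{5}] nothing but 5 survives at r6c4, so r6c4=5.
Step 2. [r2c4∈{2}] only 2 remains possible at r2c4, so r2c4=2.
Step 3. [r4c4∈{1}] r4c4 is down to just 1. So r4c4=1.
Step 4. [r2c3∈{1,5}] 5 has one home in row 2: r2c3, so r2c3=5.
Step 5. [r3c3∈{1,6}] in col 3, 1 fits only at r3c3, so r3c3=1.
Step 6. [r5c6∈{2}] only 2 remains possible at r5c6. So r5c6=2.
Step 7. [r3c6∈{5}] only 5 remains possible at r3c6 ⇒ r3c6=5.
Step 8. [r3c1∈{6}] r3c1's peers cover all but 6, so r3c1=6.
Step 9. [r1c1∈{2}] r1c1 is down to just 2, so r1c1=2.
Step 10. [r3c5∈{2}] nothing but 2 survives at r3c5. So r3c5=2.
Step 11. [r5c3∈{6}] nothing but 6 survives at r5c3 ⇒ r5c3=6.
Step 12. [r1c5∈{5}] nothing but 5 survives at r1c5 ⇒ r1c5=5.
Step 13. [r5c5∈{1}] only 1 remains possible at r5c5, so r5c5=1.
Step 14. [r1c4∈{6}] only 6 remains possible at r1c4 ⇒ r1c4=6.
Step 15. [r2c1∈{1}] r2c1 has the single candidate 1, so r2c1=1.
Step 16. [r5c2∈{5}] r5c2's peers cover all but 5. So r5c2=5.
Step 17. [r5c1∈{4}] r5c1's peers cover all but 4 ⇒ r5c1=4.
Step 18. [r5c4∈{3}] r5c4 has the single candidate 3, so r5c4=3.
Step 19. [r1c3∈{3}] r1c3's peers cover all but 3 ⇒ r1c3=3.
Step 20. [r3c4∈{4}] only 4 remains possible at r3c4 ⇒ r3c4=4.

Answer: 2 4 3 6 5 1 / 1 6 5 2 4 3 / 6 3 1 4 2 5 / 5 2 4 1 3 6 / 4 5 6 3 1 2 / 3 1 2 5 6 4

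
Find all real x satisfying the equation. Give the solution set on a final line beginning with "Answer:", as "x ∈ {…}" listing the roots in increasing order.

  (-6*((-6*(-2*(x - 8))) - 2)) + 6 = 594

Step 1. [(-6*((-6*(-2*(x - 8))) - 2)) + 6 = 594] subtract 6: x sits inside (… + 6), so sub: -6*((-6*(-2*(x - 8))) - 2) = 588.
Step 2. [-6*((-6*(-2*(x - 8))) - 2) = 588] -6·(inner) — divide through by -6. So div: (-6*(-2*(x - 8))) - 2 = -98.
Step 3. [(-6*(-2*(x - 8))) - 2 = -98] the outer -2 inverts by adding 2 ⇒ sub: -6*(-2*(x - 8)) = -96.
Step 4. [-6*(-2*(x - 8)) = -96] divide by the outer -6, so div: -2*(x - 8) = 16.
Step 5. [-2*(x - 8) = 16] -2 out front; divide by -2. So div: x - 8 = -8.
Step 6. [x - 8 = -8] peel the -8: add 8 from each side. So sub: x = 0.

Answer: x ∈ {0}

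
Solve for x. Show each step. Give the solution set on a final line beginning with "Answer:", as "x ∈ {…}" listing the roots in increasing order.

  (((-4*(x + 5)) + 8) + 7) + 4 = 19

Step 1. [(((-4*(x + 5)) + 8) + 7) + 4 = 19] subtract 4: x sits inside (… + 4). So sub: ((-4*(x + 5)) + 8) + 7 = 15.
Step 2. [((-4*(x + 5)) + 8) + 7 = 15] subtract 7: x sits inside (… + 7) ⇒ sub: (-4*(x + 5)) + 8 = 8.
Step 3. [(-4*(x + 5)) + 8 = 8] common factor -4 (LHS and 8) — divide through. So factor: (x + 5) - 2 = -2.
Step 4. [(x + 5) - 2 = -2] peel the -2: add 2 from each side. So sub: x + 5 = 0.
Step 5. [x + 5 = 0] peel the +5: subtract 5 from each side, so sub: x = -5.

Answer: x ∈ {-5}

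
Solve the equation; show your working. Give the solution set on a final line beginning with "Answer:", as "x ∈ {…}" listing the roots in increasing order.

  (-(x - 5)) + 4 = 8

Step 1. [(-(x - 5)) + 4 = 8] 4 comes off first (subtract 4) ⇒ sub: -(x - 5) = 4.
Step 2. [-(x - 5) = 4] flip signs both sides, so neg: x - 5 = -4.
Step 3. [x - 5 = -4] peel the -5: add 5 from each side ⇒ sub: x = 1.

Answer: x ∈ {1}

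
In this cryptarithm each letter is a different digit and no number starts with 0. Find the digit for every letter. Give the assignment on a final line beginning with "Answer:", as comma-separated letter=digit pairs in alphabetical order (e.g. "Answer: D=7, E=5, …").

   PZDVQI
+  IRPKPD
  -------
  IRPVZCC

Step 1. [col 1: I + D ≡ C (mod 10)] no forcing yet in column 1 (carry-in 0); D=5 is free and consistent — try it. So D=5.
Step 2. [col 1: I + D ≡ C (mod 10)] I=1 is one option consistent with column 1 (I + D ≡ C (mod 10), carry-in 0) — take it. So I=1.
Step 3. [col 1: I + D ≡ C (mod 10)] from column 1 (I=1, D=5, carry-in 0, digits 1,5 already taken and all letters distinct): C must equal 6, so C=6.
Step 4. [col 2: Q + P ≡ C (mod 10)] no forcing yet in column 2 (carry-in 0); P=9 is free and consistent — try it ⇒ P=9.
Step 5. [col 2: Q + P ≡ C (mod 10)] from column 2 (P=9, C=6, carry-in 0, digits 1,5,6,9 already taken and all letters distinct): Q must equal 7. So Q=7.
Step 6. [col 3: V + K ≡ Z (mod 10)] column 3 (V + K ≡ Z (mod 10), carry-in 1) doesn't pin V yet; pick V=4 and continue ⇒ V=4.
Step 7. [col 3: V + K ≡ Z (mod 10)] no forcing yet in column 3 (carry-in 1); K=3 is free and consistent — try it ⇒ K=3.
Step 8. [col 3: V + K ≡ Z (mod 10)] column 3 reads V+K+carry(1)=Z with V=4, K=3; with digits 1,3,4,5,6,7,9 already taken and all letters distinct, the only value for Z is 8, so Z=8.
Step 9. [col 5: Z + R ≡ P (mod 10)] from column 5 (Z=8, P=9, carry-in 1, digits 1,3,4,5,6,7,8,9 already taken and all letters distinct): R must equal 0 ⇒ R=0.

Answer: C=6, D=5, I=1, K=3, P=9, Q=7, R=0, V=4, Z=8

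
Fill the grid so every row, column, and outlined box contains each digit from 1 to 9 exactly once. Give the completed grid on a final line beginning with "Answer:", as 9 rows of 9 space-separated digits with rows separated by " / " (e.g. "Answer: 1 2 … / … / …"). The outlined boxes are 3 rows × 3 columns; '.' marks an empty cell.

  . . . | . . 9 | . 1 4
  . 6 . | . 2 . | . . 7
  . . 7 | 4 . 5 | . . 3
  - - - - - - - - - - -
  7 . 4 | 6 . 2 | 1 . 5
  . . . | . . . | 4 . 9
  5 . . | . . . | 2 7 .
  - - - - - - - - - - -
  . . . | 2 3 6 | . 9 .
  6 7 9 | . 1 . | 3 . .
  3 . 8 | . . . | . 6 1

Step 1. [r9c2∈{2,4,5}] across row 9, 2 lands solely at r9c2 ⇒ r9c2=2.
Step 2. [r5c3∈{1,2,3,6}] in row 5, 6 fits only at r5c3 ⇒ r5c3=6.
Step 3. [r7c9∈{8}] r7c9 has the single candidate 8. So r7c9=8.
Step 4. [r5c1∈{1,2,8}] 2 has one home in row 5: r5c1 ⇒ r5c1=2.
Step 5. [r1c1∈{8}] r1c1 is down to just 8. So r1c1=8.
Step 6. [r2c1∈{1,4,9}] across row 2, 4 lands solely at r2c1. So r2c1=4.
Step 7. [r8c8∈{2,4,5}] col 8 places 4 nowhere but r8c8 ⇒ r8c8=4.
Step 8. [r8c4∈{5,8}] r8c4 is the only open cell in row 8 admitting 5. So r8c4=5.
Step 9. [r9c7∈{5,7}] 5 has one home in row 9: r9c7, so r9c7=5.
Step 10. [r7c1∈{1}] r7c1's peers cover all but 1, so r7c1=1.
Step 11. [r3c2∈{1,9}] across row 3, 1 lands solely at r3c2, so r3c2=1.
Step 12. [r7c3∈{5}] r7c3's peers cover all but 5, so r7c3=5.
Step 13. [r2c3∈{3}] nothing but 3 survives at r2c3, so r2c3=3.
Step 14. [r8c6∈{8}] r8c6 has the single candidate 8 ⇒ r8c6=8.
Step 15. [r1c4∈{3,7}] in row 1, 3 fits only at r1c4, so r1c4=3.
Step 16. [r1c5∈{6,7}] row 1 places 7 nowhere but r1c5, so r1c5=7.
Step 17. [r2c6∈{1}] only 1 remains possible at r2c6, so r2c6=1.
Step 18. [r2c4∈{8}] only 8 remains possible at r2c4. So r2c4=8.
Step 19. [r3c7∈{6,8,9}] across col 7, 8 lands solely at r3c7 ⇒ r3c7=8.
Step 20. [r5c4∈{1,7}] in row 5, 1 fits only at r5c4. So r5c4=1.
Step 21. [r6c4∈{9}] r6c4's peers cover all but 9 ⇒ r6c4=9.
Step 22. [r4c5∈{8}] r4c5 is down to just 8 ⇒ r4c5=8.
Step 23. [r6c2∈{3,8}] r6c2 is the only open cell in row 6 admitting 8 ⇒ r6c2=8.
Step 24. [r5c2∈{3}] r5c2 is down to just 3 ⇒ r5c2=3.
Step 25. [r6c5∈{4}] r6c5 has the single candidate 4, so r6c5=4.
Step 26. [r9c6∈{4,7}] across row 9, 4 lands solely at r9c6 ⇒ r9c6=4.
Step 27. [r6c9∈{6}] r6c9 is down to just 6 ⇒ r6c9=6.
Step 28. [r7c2∈{4}] nothing but 4 survives at r7c2, so r7c2=4.
Step 29. [r5c5∈{5}] nothing but 5 survives at r5c5. So r5c5=5.
Step 30. [r3c5∈{6}] r3c5 has the single candidate 6. So r3c5=6.
Step 31. [r8c9∈{2}] r8c9's peers cover all but 2, so r8c9=2.
Step 32. [r9c4∈{7}] r9c4 has the single candidate 7 ⇒ r9c4=7.
Step 33. [r7c7∈{7}] nothing but 7 survives at r7c7. So r7c7=7.
Step 34. [r6c3∈{1}] only 1 remains possible at r6c3. So r6c3=1.
Step 35. [r5c6∈{7}] r5c6 is down to just 7. So r5c6=7.
Step 36. [r4c8∈{3}] nothing but 3 survives at r4c8. So r4c8=3.
Step 37. [r4c2∈{9}] r4c2 is down to just 9, so r4c2=9.
Step 38. [r2c7∈{9}] r2c7's peers cover all but 9, so r2c7=9.
Step 39. [r9c5∈{9}] r9c5 is down to just 9 ⇒ r9c5=9.
Step 40. [r1c2∈{5}] r1c2's peers cover all but 5, so r1c2=5.
Step 41. [r1c7∈{6}] r1c7's peers cover all but 6. So r1c7=6.
Step 42. [r3c8∈{2}] nothing but 2 survives at r3c8, so r3c8=2.
Step 43. [r5c8∈{8}] r5c8 has the single candidate 8. So r5c8=8.
Step 44. [r3c1∈{9}] r3c1's peers cover all but 9 ⇒ r3c1=9.
Step 45. [r2c8∈{5}] r2c8 is down to just 5. So r2c8=5.
Step 46. [r1c3∈{2}] only 2 remains possible at r1c3, so r1c3=2.
Step 47. [r6c6∈{3}] r6c6's peers cover all but 3 ⇒ r6c6=3.

Answer: 8 5 2 3 7 9 6 1 4 / 4 6 3 8 2 1 9 5 7 / 9 1 7 4 6 5 8 2 3 / 7 9 4 6 8 2 1 3 5 / 2 3 6 1 5 7 4 8 9 / 5 8 1 9 4 3 2 7 6 / 1 4 5 2 3 6 7 9 8 / 6 7 9 5 1 8 3 4 2 / 3 2 8 7 9 4 5 6 1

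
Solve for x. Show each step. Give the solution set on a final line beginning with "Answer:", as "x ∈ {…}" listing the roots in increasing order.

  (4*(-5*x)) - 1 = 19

Step 1. [(4*(-5*x)) - 1 = 19] -1 is outermost — add 1 both sides, so sub: 4*(-5*x) = 20.
Step 2. [4*(-5*x) = 20] LHS = 4·(…); ÷4 both sides ⇒ div: -5*x = 5.
Step 3. [-5*x = 5] -5·(inner) — divide through by -5 ⇒ div: x = -1.

Answer: x ∈ {-1}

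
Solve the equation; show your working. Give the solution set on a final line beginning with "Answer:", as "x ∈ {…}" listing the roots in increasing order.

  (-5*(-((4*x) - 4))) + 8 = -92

Step 1. [(-5*(-((4*x) - 4))) + 8 = -92] the outer +8 inverts by subtracting 8. So sub: -5*(-((4*x) - 4)) = -100.
Step 2. [-5*(-((4*x) - 4)) = -100] LHS = -5·(…); ÷-5 both sides ⇒ div: -((4*x) - 4) = 20.
Step 3. [-((4*x) - 4) = 20] LHS negated; negate both sides. So neg: (4*x) - 4 = -20.
Step 4. [(4*x) - 4 = -20] 4 divides every term; factor it out ⇒ factor: x - 1 = -5.
Step 5. [x - 1 = -5] 1 comes off first (add 1), so sub: x = -4.

Answer: x ∈ {-4}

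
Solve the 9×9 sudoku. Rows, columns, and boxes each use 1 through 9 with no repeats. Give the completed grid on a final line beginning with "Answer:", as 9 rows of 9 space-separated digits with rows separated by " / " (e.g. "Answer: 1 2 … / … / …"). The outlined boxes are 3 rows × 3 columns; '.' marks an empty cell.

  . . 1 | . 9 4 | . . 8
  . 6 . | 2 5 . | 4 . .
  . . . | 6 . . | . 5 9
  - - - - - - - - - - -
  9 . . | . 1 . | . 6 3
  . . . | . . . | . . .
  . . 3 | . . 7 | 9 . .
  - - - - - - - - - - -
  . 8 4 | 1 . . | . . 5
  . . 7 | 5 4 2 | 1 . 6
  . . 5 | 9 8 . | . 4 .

Step 1. [r8c1∈{3}] r8c1's peers cover all but 3 ⇒ r8c1=3.
Step 2. [r5c3∈{2,6,8}] col 3 places 6 nowhere but r5c3 ⇒ r5c3=6.
Step 3. [r1c4∈{3,7}] col 4 places 7 nowhere but r1c4 ⇒ r1c4=7.
Step 4. [r3c5∈{3}] r3c5's peers cover all but 3 ⇒ r3c5=3.
Step 5. [r5c5∈{2}] r5c5 has the single candidate 2, so r5c5=2.
Step 6. [r2c8∈{1,3,7}] r2c8 is the only open cell in row 2 admitting 3, so r2c8=3.
Step 7. [r1c8∈{2}] r1c8 has the single candidate 2 ⇒ r1c8=2.
Step 8. [r3c7∈{7}] nothing but 7 survives at r3c7, so r3c7=7.
Step 9. [r4c2∈{2,4,5,7}] r4c2 is the only open cell in row 4 admitting 7. So r4c2=7.
Step 10. [r1c1∈{5}] r1c1 has the single candidate 5 ⇒ r1c1=5.
Step 11. [r6c2∈{1,2,4,5}] 5 has one home in row 6: r6c2, so r6c2=5.
Step 12. [r5c6∈{3,5,8,9}] in row 5, 9 fits only at r5c6, so r5c6=9.
Step 13. [r8c8∈{8,9}] 8 has one home in row 8: r8c8. So r8c8=8.
Step 14. [r6c8∈{1}] r6c8 is down to just 1. So r6c8=1.
Step 15. [r9c9∈{2,7}] r9c9 is the only open cell in row 9 admitting 7. So r9c9=7.
Step 16. [r5c9∈{4}] r5c9's peers cover all but 4, so r5c9=4.
Step 17. [r6c1∈{2,4,8}] box 4 places 4 nowhere but r6c1 ⇒ r6c1=4.
Step 18. [r4c3∈{2,8}] in box 4, 2 fits only at r4c3. So r4c3=2.
Step 19. [r5c1∈{1,8}] across box 4, 8 lands solely at r5c1, so r5c1=8.
Step 20. [r9c1∈{1,2,6}] col 1 places 1 nowhere but r9c1. So r9c1=1.
Step 21. [r4c7∈{5,8}] r4c7 is the only open cell in col 7 admitting 8. So r4c7=8.
Step 22. [r9c2∈{2}] r9c2's peers cover all but 2, so r9c2=2.
Step 23. [r9c6∈{3,6}] in row 9, 6 fits only at r9c6 ⇒ r9c6=6.
Step 24. [r3c6∈{1,8}] row 3 places 1 nowhere but r3c6. So r3c6=1.
Step 25. [r2c6∈{8}] nothing but 8 survives at r2c6. So r2c6=8.
Step 26. [r7c7∈{2,3}] row 7 places 2 nowhere but r7c7. So r7c7=2.
Step 27. [r7c8∈{9}] nothing but 9 survives at r7c8, so r7c8=9.
Step 28. [r9c7∈{3}] r9c7's peers cover all but 3, so r9c7=3.
Step 29. [r6c9∈{2}] r6c9 is down to just 2 ⇒ r6c9=2.
Step 30. [r7c5∈{7}] nothing but 7 survives at r7c5 ⇒ r7c5=7.
Step 31. [r2c1∈{7}] r2c1 is down to just 7. So r2c1=7.
Step 32. [r3c3∈{8}] r3c3 is down to just 8, so r3c3=8.
Step 33. [r6c5∈{6}] r6c5 is down to just 6 ⇒ r6c5=6.
Step 34. [r1c2∈{3}] r1c2 has the single candidate 3, so r1c2=3.
Step 35. [r1c7∈{6}] r1c7 is down to just 6. So r1c7=6.
Step 36. [r7c6∈{3}] r7c6's peers cover all but 3, so r7c6=3.
Step 37. [r7c1∈{6}] r7c1 is down to just 6. So r7c1=6.
Step 38. [r4c6∈{5}] r4c6's peers cover all but 5, so r4c6=5.
Step 39. [r4c4∈{4}] r4c4 has the single candidate 4 ⇒ r4c4=4.
Step 40. [r3c1∈{2}] nothing but 2 survives at r3c1, so r3c1=2.
Step 41. [r3c2∈{4}] r3c2 has the single candidate 4 ⇒ r3c2=4.
Step 42. [r5c2∈{1}] nothing but 1 survives at r5c2. So r5c2=1.
Step 43. [r8c2∈{9}] r8c2's peers cover all but 9, so r8c2=9.
Step 44. [r5c4∈{3}] r5c4 has the single candidate 3, so r5c4=3.
Step 45. [r5c8∈{7}] r5c8 has the single candidate 7, so r5c8=7.
Step 46. [r2c9∈{1}] nothing but 1 survives at r2c9. So r2c9=1.
Step 47. [r5c7∈{5}] nothing but 5 survives at r5c7. So r5c7=5.
Step 48. [r6c4∈{8}] r6c4's peers cover all but 8. So r6c4=8.
Step 49. [r2c3∈{9}] r2c3 has the single candidate 9 ⇒ r2c3=9.

Answer: 5 3 1 7 9 4 6 2 8 / 7 6 9 2 5 8 4 3 1 / 2 4 8 6 3 1 7 5 9 / 9 7 2 4 1 5 8 6 3 / 8 1 6 3 2 9 5 7 4 / 4 5 3 8 6 7 9 1 2 / 6 8 4 1 7 3 2 9 5 / 3 9 7 5 4 2 1 8 6 / 1 2 5 9 8 6 3 4 7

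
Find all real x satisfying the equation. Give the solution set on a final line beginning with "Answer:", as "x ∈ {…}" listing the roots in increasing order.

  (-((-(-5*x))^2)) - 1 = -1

Step 1. [(-((-(-5*x))^2)) - 1 = -1] the outer -1 inverts by adding 1. So sub: -((-(-5*x))^2) = 0.
Step 2. [-((-(-5*x))^2) = 0] LHS negated; negate both sides. So neg: (-(-5*x))^2 = 0.
Step 3. [(-(-5*x))^2 = 0] √ both sides: 0 ≥ 0 gives two branches. So sqrt: -(-5*x) = 0.
Step 4. [-(-5*x) = 0] LHS negated; negate both sides ⇒ neg: -5*x = 0.
Step 5. [-5*x = 0] leading coefficient -5: divide by -5. So div: x = 0.

Answer: x ∈ {0}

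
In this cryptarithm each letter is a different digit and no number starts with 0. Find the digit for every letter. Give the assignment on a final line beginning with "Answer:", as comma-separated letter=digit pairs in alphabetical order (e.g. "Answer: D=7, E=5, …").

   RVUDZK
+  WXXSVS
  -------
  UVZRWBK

Step 1. [col 1: K + S ≡ K (mod 10)] column 1 reads K+S+carry(0)=K with nothing yet; with all letters distinct, none taken yet, the only value for S is 0, so S=0.
Step 2. [col 1: K + S ≡ K (mod 10)] no forcing yet in column 1 (carry-in 0); K=2 is free and consistent — try it, so K=2.
Step 3. [col 2: Z + V ≡ B (mod 10)] V=4 is one option consistent with column 2 (Z + V ≡ B (mod 10), carry-in 0) — take it, so V=4.
Step 4. [col 2: Z + V ≡ B (mod 10)] column 2 (Z + V ≡ B (mod 10), carry-in 0) doesn't pin B yet; pick B=3 and continue ⇒ B=3.
Step 5. [U] adding two 6-digit numbers gives at most 6+1 digits, and here it does — U is that final carry and must be 1, so U=1.
Step 6. [col 2: Z + V ≡ B (mod 10)] from column 2 (V=4, B=3, carry-in 0, digits 0,1,2,3,4 already taken and all letters distinct): Z must equal 9 ⇒ Z=9.
Step 7. [col 3: D + S ≡ W (mod 10)] several values work for D in column 3 (D + S ≡ W (mod 10), carry-in 1); try D=7, so D=7.
Step 8. [col 3: D + S ≡ W (mod 10)] column 3 reads D+S+carry(1)=W with D=7, S=0; with digits 0,1,2,3,4,7,9 already taken and all letters distinct, the only value for W is 8 ⇒ W=8.
Step 9. [col 4: U + X ≡ R (mod 10)] column 4: given U=1, carry-in 0, and digits 0,1,2,3,4,7,8,9 already taken and all letters distinct, U+X≡R (mod 10) forces X=5, so X=5.
Step 10. [col 4: U + X ≡ R (mod 10)] column 4: given U=1, X=5, carry-in 0, and digits 0,1,2,3,4,5,7,8,9 already taken and all letters distinct, U+X≡R (mod 10) forces R=6 ⇒ R=6.

Answer: B=3, D=7, K=2, R=6, S=0, U=1, V=4, W=8, X=5, Z=9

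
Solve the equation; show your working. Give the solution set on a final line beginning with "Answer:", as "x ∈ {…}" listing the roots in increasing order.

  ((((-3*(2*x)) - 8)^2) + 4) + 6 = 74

Step 1. [((((-3*(2*x)) - 8)^2) + 4) + 6 = 74] 6 comes off first (subtract 6) ⇒ sub: (((-3*(2*x)) - 8)^2) + 4 = 68.
Step 2. [(((-3*(2*x)) - 8)^2) + 4 = 68] peel the +4: subtract 4 from each side. So sub: ((-3*(2*x)) - 8)^2 = 64.
Step 3. [((-3*(2*x)) - 8)^2 = 64] 64 ≥ 0, LHS is (·)² — take ±√ ⇒ sqrt: (-3*(2*x)) - 8 = 8 or -8.
Step 4. [(-3*(2*x)) - 8 = 8 or -8] 8 comes off first (add 8). So sub: -3*(2*x) = 16 or 0.
Step 5. [-3*(2*x) = 16 or 0] LHS = -3·(…); ÷-3 both sides. So div: 2*x = -16/3 or 0.
Step 6. [2*x = -16/3 or 0] LHS = 2·(…); ÷2 both sides ⇒ div: x = -8/3 or 0.

Answer: x ∈ {-8/3, 0}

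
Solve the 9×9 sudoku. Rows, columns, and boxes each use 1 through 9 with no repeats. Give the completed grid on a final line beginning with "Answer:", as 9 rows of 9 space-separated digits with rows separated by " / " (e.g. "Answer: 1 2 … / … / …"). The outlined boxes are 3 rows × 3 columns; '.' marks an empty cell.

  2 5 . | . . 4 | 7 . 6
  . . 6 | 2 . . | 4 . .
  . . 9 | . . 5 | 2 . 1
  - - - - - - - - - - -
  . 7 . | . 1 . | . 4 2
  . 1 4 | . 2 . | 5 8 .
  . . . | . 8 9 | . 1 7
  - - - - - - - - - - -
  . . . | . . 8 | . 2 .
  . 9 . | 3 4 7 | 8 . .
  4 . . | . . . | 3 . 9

Step 1. [r8c9∈{5}] r8c9 has the single candidate 5, so r8c9=5.
Step 2. [r3c8∈{3}] r3c8's peers cover all but 3, so r3c8=3.
Step 3. [r6c7∈{6}] only 6 remains possible at r6c7, so r6c7=6.
Step 4. [r8c3∈{1,2}] in row 8, 2 fits only at r8c3, so r8c3=2.
Step 5. [r8c1∈{1,6}] across row 8, 1 lands solely at r8c1 ⇒ r8c1=1.
Step 6. [r1c3∈{1,3,8}] 1 has one home in col 3: r1c3, so r1c3=1.
Step 7. [r5c1∈{3,6,9}] row 5 places 9 nowhere but r5c1. So r5c1=9.
Step 8. [r4c1∈{3,5,6,8}] box 4 places 6 nowhere but r4c1. So r4c1=6.
Step 9. [r4c4∈{5}] r4c4's peers cover all but 5 ⇒ r4c4=5.
Step 10. [r4c6∈{3}] nothing but 3 survives at r4c6 ⇒ r4c6=3.
Step 11. [r1c8∈{9}] only 9 remains possible at r1c8. So r1c8=9.
Step 12. [r7c4∈{1,6,9}] 9 has one home in col 4: r7c4. So r7c4=9.
Step 13. [r2c5∈{3,7,9}] row 2 places 9 nowhere but r2c5, so r2c5=9.
Step 14. [r2c1∈{3,7,8}] 7 has one home in row 2: r2c1. So r2c1=7.
Step 15. [r7c3∈{3,5,7}] across row 7, 7 lands solely at r7c3. So r7c3=7.
Step 16. [r3c1∈{8}] r3c1 is down to just 8, so r3c1=8.
Step 17. [r6c3∈{3,5}] across col 3, 3 lands solely at r6c3 ⇒ r6c3=3.
Step 18. [r9c3∈{5,8}] col 3 places 5 nowhere but r9c3 ⇒ r9c3=5.
Step 19. [r9c5∈{6}] r9c5 is down to just 6. So r9c5=6.
Step 20. [r5c4∈{6,7}] 7 has one home in row 5: r5c4. So r5c4=7.
Step 21. [r7c2∈{3,6}] 6 has one home in row 7: r7c2 ⇒ r7c2=6.
Step 22. [r2c6∈{1}] r2c6 is down to just 1, so r2c6=1.
Step 23. [r9c2∈{8}] nothing but 8 survives at r9c2 ⇒ r9c2=8.
Step 24. [r1c4∈{8}] r1c4 is down to just 8. So r1c4=8.
Step 25. [r7c1∈{3}] r7c1 is down to just 3, so r7c1=3.
Step 26. [r3c4∈{6}] r3c4's peers cover all but 6 ⇒ r3c4=6.
Step 27. [r9c4∈{1}] only 1 remains possible at r9c4 ⇒ r9c4=1.
Step 28. [r9c6∈{2}] only 2 remains possible at r9c6 ⇒ r9c6=2.
Step 29. [r7c7∈{1}] r7c7 has the single candidate 1, so r7c7=1.
Step 30. [r6c4∈{4}] r6c4 has the single candidate 4, so r6c4=4.
Step 31. [r4c7∈{9}] r4c7 has the single candidate 9, so r4c7=9.
Step 32. [r7c5∈{5}] r7c5 has the single candidate 5. So r7c5=5.
Step 33. [r3c5∈{7}] only 7 remains possible at r3c5. So r3c5=7.
Step 34. [r2c9∈{8}] r2c9's peers cover all but 8, so r2c9=8.
Step 35. [r5c9∈{3}] r5c9's peers cover all but 3 ⇒ r5c9=3.
Step 36. [r2c2∈{3}] r2c2 has the single candidate 3, so r2c2=3.
Step 37. [r7c9∈{4}] only 4 remains possible at r7c9 ⇒ r7c9=4.
Step 38. [r8c8∈{6}] r8c8 has the single candidate 6, so r8c8=6.
Step 39. [r9c8∈{7}] r9c8 is down to just 7. So r9c8=7.
Step 40. [r6c1∈{5}] r6c1's peers cover all but 5 ⇒ r6c1=5.
Step 41. [r3c2∈{4}] r3c2's peers cover all but 4 ⇒ r3c2=4.
Step 42. [r1c5∈{3}] r1c5 has the single candidate 3. So r1c5=3.
Step 43. [r4c3∈{8}] r4c3 is down to just 8 ⇒ r4c3=8.
Step 44. [r2c8∈{5}] nothing but 5 survives at r2c8. So r2c8=5.
Step 45. [r6c2∈{2}] r6c2's peers cover all but 2. So r6c2=2.
Step 46. [r5c6∈{6}] r5c6 has the single candidate 6. So r5c6=6.

Answer: 2 5 1 8 3 4 7 9 6 / 7 3 6 2 9 1 4 5 8 / 8 4 9 6 7 5 2 3 1 / 6 7 8 5 1 3 9 4 2 / 9 1 4 7 2 6 5 8 3 / 5 2 3 4 8 9 6 1 7 / 3 6 7 9 5 8 1 2 4 / 1 9 2 3 4 7 8 6 5 / 4 8 5 1 6 2 3 7 9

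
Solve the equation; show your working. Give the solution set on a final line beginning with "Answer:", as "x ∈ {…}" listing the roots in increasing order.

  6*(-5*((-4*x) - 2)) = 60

Step 1. [6*(-5*((-4*x) - 2)) = 60] 6 out front; divide by 6, so div: -5*((-4*x) - 2) = 10.
Step 2. [-5*((-4*x) - 2) = 10] leading coefficient -5: divide by -5. So div: (-4*x) - 2 = -2.
Step 3. [(-4*x) - 2 = -2] the outer -2 inverts by adding 2, so sub: -4*x = 0.
Step 4. [-4*x = 0] -4 out front; divide by -4, so div: x = 0.

Answer: x ∈ {0}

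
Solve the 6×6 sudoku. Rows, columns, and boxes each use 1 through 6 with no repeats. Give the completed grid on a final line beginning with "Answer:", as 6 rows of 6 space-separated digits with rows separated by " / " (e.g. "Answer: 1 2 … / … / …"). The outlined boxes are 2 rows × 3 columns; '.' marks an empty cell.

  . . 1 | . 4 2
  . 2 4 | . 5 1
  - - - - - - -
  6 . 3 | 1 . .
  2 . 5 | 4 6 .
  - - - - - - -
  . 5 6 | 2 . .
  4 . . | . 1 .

Step 1. [r6c2∈{3}] nothing but 3 survives at r6c2. So r6c2=3.
Step 2. [r2c4∈{3,6}] row 2 places 6 nowhere but r2c4 ⇒ r2c4=6.
Step 3. [r4c6∈{3}] nothing but 3 survives at r4c6. So r4c6=3.
Step 4. [r1c1∈{3,5}] 5 has one home in row 1: r1c1. So r1c1=5.
Step 5. [r6c6∈{5,6}] r6c6 is the only open cell in row 6 admitting 6, so r6c6=6.
Step 6. [r2c1∈{3}] r2c1 has the single candidate 3, so r2c1=3.
Step 7. [r1c4∈{3}] r1c4's peers cover all but 3 ⇒ r1c4=3.
Step 8. [r3c5∈{2}] r3c5 is down to just 2. So r3c5=2.
Step 9. [r6c4∈{5}] only 5 remains possible at r6c4, so r6c4=5.
Step 10. [r5c1∈{1}] r5c1's peers cover all but 1 ⇒ r5c1=1.
Step 11. [r6c3∈{2}] r6c3 is down to just 2 ⇒ r6c3=2.
Step 12. [r3c2∈{4}] r3c2 is down to just 4. So r3c2=4.
Step 13. [r5c5∈{3}] r5c5's peers cover all but 3. So r5c5=3.
Step 14. [r4c2∈{1}] r4c2's peers cover all but 1 ⇒ r4c2=1.
Step 15. [r5c6∈{4}] only 4 remains possible at r5c6, so r5c6=4.
Step 16. [r3c6∈{5}] r3c6's peers cover all but 5, so r3c6=5.
Step 17. [r1c2∈{6}] nothing but 6 survives at r1c2. So r1c2=6.

Answer: 5 6 1 3 4 2 / 3 2 4 6 5 1 / 6 4 3 1 2 5 / 2 1 5 4 6 3 / 1 5 6 2 3 4 / 4 3 2 5 1 6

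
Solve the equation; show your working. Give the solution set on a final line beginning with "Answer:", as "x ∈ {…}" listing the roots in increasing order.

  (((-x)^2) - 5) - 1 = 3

Step 1. [(((-x)^2) - 5) - 1 = 3] peel the -1: add 1 from each side. So sub: ((-x)^2) - 5 = 4.
Step 2. [((-x)^2) - 5 = 4] peel the -5: add 5 from each side, so sub: (-x)^2 = 9.
Step 3. [(-x)^2 = 9] LHS squared, RHS 9 ≥ 0: apply √ (±), so sqrt: -x = 3 or -3.
Step 4. [-x = 3 or -3] flip signs both sides ⇒ neg: x = -3 or 3.

Answer: x ∈ {-3, 3}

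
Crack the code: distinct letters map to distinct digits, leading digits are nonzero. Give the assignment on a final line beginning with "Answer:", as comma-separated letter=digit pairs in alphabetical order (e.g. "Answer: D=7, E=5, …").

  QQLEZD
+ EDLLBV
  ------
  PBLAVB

Step 1. [col 1: D + V ≡ B (mod 10)] column 1 (D + V ≡ B (mod 10), carry-in 0) doesn't pin V yet; pick V=7 and continue. So V=7.
Step 2. [col 1: D + V ≡ B (mod 10)] no forcing yet in column 1 (carry-in 0); D=5 is free and consistent — try it, so D=5.
Step 3. [col 1: D + V ≡ B (mod 10)] in column 1 we have D+V≡B with carry-in 0; given D=5, V=7 and digits 5,7 already taken and all letters distinct, that pins B to 2. So B=2.
Step 4. [col 2: Z + B ≡ V (mod 10)] column 2: given B=2, V=7, carry-in 1, and digits 2,5,7 already taken and all letters distinct, Z+B≡V (mod 10) forces Z=4, so Z=4.
Step 5. [col 3: E + L ≡ A (mod 10)] several values work for L in column 3 (E + L ≡ A (mod 10), carry-in 0); try L=9 ⇒ L=9.
Step 6. [col 3: E + L ≡ A (mod 10)] column 3 reads E+L+carry(0)=A with L=9; with digits 2,4,5,7,9 already taken and all letters distinct, the only value for E is 1 ⇒ E=1.
Step 7. [col 3: E + L ≡ A (mod 10)] in column 3 we have E+L≡A with carry-in 0; given E=1, L=9 and digits 1,2,4,5,7,9 already taken and all letters distinct, that pins A to 0. So A=0.
Step 8. [col 5: Q + D ≡ B (mod 10)] from column 5 (D=5, B=2, carry-in 1, digits 0,1,2,4,5,7,9 already taken and all letters distinct): Q must equal 6. So Q=6.
Step 9. [col 6: Q + E ≡ P (mod 10)] column 6: given Q=6, E=1, carry-in 1, and digits 0,1,2,4,5,6,7,9 already taken and all letters distinct, Q+E≡P (mod 10) forces P=8 ⇒ P=8.

Answer: A=0, B=2, D=5, E=1, L=9, P=8, Q=6, V=7, Z=4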